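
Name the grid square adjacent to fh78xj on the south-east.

FH88ai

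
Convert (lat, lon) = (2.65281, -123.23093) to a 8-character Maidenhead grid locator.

Add 180° to longitude and 90° to latitude: 56.76907, 92.65281.
Field (20°×10°, letters A–R): lon ⌊56.76907/20⌋ = 2 → C; lat ⌊92.65281/10⌋ = 9 → J.
Square (2°×1°, digits 0–9): lon ⌊16.76907/2⌋ = 8; lat ⌊2.65281/1⌋ = 2.
Subsquare (5′×2.5′, letters a–x): lon ⌊0.76907/0.0833333⌋ = 9 → j; lat ⌊0.65281/0.0416667⌋ = 15 → p.
Extended square (30″×15″, digits 0–9): lon ⌊0.01907/0.00833333⌋ = 2; lat ⌊0.02781/0.00416667⌋ = 6.

CJ82jp26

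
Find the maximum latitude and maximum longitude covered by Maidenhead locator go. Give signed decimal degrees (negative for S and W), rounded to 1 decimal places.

Field G=6, O=14: +6·20° lon, +14·10° lat → SW at lon -60°, lat 50°.
Cell spans 20° lon × 10° lat. NE corner is SW corner plus one full cell.
latitude 60.0, longitude -40.0.

60.0, -40.0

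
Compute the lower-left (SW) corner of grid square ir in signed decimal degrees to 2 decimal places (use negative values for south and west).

80.00, -20.00

Field I=8, R=17: +8·20° lon, +17·10° lat → SW at lon -20°, lat 80°.
latitude 80.00, longitude -20.00.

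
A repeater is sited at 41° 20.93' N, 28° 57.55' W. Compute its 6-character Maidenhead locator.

Shift to the Maidenhead origin (180°W, 90°S): lon 151.0408, lat 131.3488.
Field (20°×10°, letters A–R): lon ⌊151.0408/20⌋ = 7 → H; lat ⌊131.3488/10⌋ = 13 → N.
Square (2°×1°, digits 0–9): lon ⌊11.0408/2⌋ = 5; lat ⌊1.3488/1⌋ = 1.
Subsquare (5′×2.5′, letters a–x): lon ⌊1.0408/0.0833333⌋ = 12 → m; lat ⌊0.3488/0.0416667⌋ = 8 → i.

HN51mi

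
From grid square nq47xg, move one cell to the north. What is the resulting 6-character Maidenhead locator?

NQ47xh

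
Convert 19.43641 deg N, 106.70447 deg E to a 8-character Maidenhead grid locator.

OK39ik44

Shift to the Maidenhead origin (180°W, 90°S): lon 286.70447, lat 109.43641.
Field (20°×10°, letters A–R): lon ⌊286.70447/20⌋ = 14 → O; lat ⌊109.43641/10⌋ = 10 → K.
Square (2°×1°, digits 0–9): lon ⌊6.70447/2⌋ = 3; lat ⌊9.43641/1⌋ = 9.
Subsquare (5′×2.5′, letters a–x): lon ⌊0.70447/0.0833333⌋ = 8 → i; lat ⌊0.43641/0.0416667⌋ = 10 → k.
Extended square (30″×15″, digits 0–9): lon ⌊0.03780/0.00833333⌋ = 4; lat ⌊0.01974/0.00416667⌋ = 4.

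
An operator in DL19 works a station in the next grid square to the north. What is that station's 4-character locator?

DM10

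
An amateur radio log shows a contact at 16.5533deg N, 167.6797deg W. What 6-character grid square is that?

AK66dn

Offset from 180°W / 90°S: lon 12.3203°, lat 106.5533°.
Field: lon ⌊12.3203/20⌋ = 0 → A; lat ⌊106.5533/10⌋ = 10 → K.
Square: lon ⌊12.3203/2⌋ = 6; lat ⌊6.5533/1⌋ = 6.
Subsquare: lon ⌊0.3203/0.0833333⌋ = 3 → d; lat ⌊0.5533/0.0416667⌋ = 13 → n.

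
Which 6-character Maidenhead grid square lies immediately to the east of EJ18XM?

EJ28am

Longitude subsquare x = 23; +1 → 24, wraps to 0 = a, carry into square.
Longitude square 1; +1 → 2.
The latitude characters are unchanged.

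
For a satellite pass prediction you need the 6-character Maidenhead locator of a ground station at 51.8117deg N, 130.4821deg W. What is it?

CO41st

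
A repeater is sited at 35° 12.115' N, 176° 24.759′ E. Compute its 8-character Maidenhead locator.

Add 180° to longitude and 90° to latitude: 356.41265, 125.20192.
Field: lon ⌊356.41265/20⌋ = 17 → R; lat ⌊125.20192/10⌋ = 12 → M.
Square: lon ⌊16.41265/2⌋ = 8; lat ⌊5.20192/1⌋ = 5.
Subsquare: lon ⌊0.41265/0.0833333⌋ = 4 → e; lat ⌊0.20192/0.0416667⌋ = 4 → e.
Extended square: lon ⌊0.07932/0.00833333⌋ = 9; lat ⌊0.03525/0.00416667⌋ = 8.

RM85ee98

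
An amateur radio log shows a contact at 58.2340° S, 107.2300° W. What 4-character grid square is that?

DD61

Shift to the Maidenhead origin (180°W, 90°S): lon 72.77, lat 31.77.
Field: lon ⌊72.77/20⌋ = 3 → D; lat ⌊31.77/10⌋ = 3 → D.
Square: lon ⌊12.77/2⌋ = 6; lat ⌊1.77/1⌋ = 1.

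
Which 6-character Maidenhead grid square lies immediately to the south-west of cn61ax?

Longitude subsquare a = 0; −1 → -1, wraps to 23 = x, carry into square.
Longitude square 6; −1 → 5.
Latitude subsquare x = 23; −1 → 22 = w.

CN51xw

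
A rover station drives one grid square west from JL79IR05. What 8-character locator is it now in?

JL79hr95

Longitude extended square 0; −1 → -1, wraps to 9, carry into subsquare.
Longitude subsquare i = 8; −1 → 7 = h.
The latitude characters are unchanged.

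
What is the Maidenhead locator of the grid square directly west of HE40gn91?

HE40gn81

Longitude extended square 9; −1 → 8.
The latitude characters are unchanged.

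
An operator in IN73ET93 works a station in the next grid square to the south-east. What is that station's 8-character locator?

IN73ft02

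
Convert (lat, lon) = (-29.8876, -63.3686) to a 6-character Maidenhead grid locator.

FG80hc

Shift to the Maidenhead origin (180°W, 90°S): lon 116.6314, lat 60.1124.
Field (20°×10°, letters A–R): 116.6314/20 → 5 → F, 60.1124/10 → 6 → G; chars FG.
Square (2°×1°, digits 0–9): 16.6314/2 → 8, 0.1124/1 → 0; chars 80.
Subsquare (5′×2.5′, letters a–x): 0.6314/0.0833333 → 7 → h, 0.1124/0.0416667 → 2 → c; chars hc.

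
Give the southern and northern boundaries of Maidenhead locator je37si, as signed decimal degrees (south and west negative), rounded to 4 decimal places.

-42.6667, -42.6250

Field J=9, E=4: +9·20° lon, +4·10° lat → SW at lon 0°, lat -50°.
Square 3, 7: +3·2° lon, +7·1° lat → SW at lon 6°, lat -43°.
Subsquare s=18, i=8: +18·0.0833333° lon, +8·0.0416667° lat → SW at lon 7.5°, lat -42.6667°.
Cell spans 0.0833333° lon × 0.0416667° lat.
south -42.6667, north -42.6250.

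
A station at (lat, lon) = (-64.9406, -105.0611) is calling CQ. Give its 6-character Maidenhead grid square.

DC75lb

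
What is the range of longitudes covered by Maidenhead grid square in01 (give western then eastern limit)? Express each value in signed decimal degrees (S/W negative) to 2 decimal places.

-20.00, -18.00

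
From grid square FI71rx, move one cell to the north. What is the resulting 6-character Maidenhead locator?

FI72ra

Latitude subsquare x = 23; +1 → 24, wraps to 0 = a, carry into square.
Latitude square 1; +1 → 2.
The longitude characters are unchanged.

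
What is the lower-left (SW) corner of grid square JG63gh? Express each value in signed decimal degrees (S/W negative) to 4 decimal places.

Field J=9, G=6: +9·20° lon, +6·10° lat → SW at lon 0°, lat -30°.
Square 6, 3: +6·2° lon, +3·1° lat → SW at lon 12°, lat -27°.
Subsquare g=6, h=7: +6·0.0833333° lon, +7·0.0416667° lat → SW at lon 12.5°, lat -26.7083°.
latitude -26.7083, longitude 12.5000.

-26.7083, 12.5000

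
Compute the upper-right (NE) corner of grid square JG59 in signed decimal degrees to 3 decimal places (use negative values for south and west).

-20.000, 12.000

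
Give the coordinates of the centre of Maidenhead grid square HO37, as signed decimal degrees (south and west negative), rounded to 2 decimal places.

57.50, -33.00

Field H=7, O=14: +7·20° lon, +14·10° lat → SW at lon -40°, lat 50°.
Square 3, 7: +3·2° lon, +7·1° lat → SW at lon -34°, lat 57°.
Cell spans 2° lon × 1° lat. Centre is SW corner plus half of each.
latitude 57.50, longitude -33.00.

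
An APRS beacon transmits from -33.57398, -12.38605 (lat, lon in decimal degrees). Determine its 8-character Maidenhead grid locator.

IF36tk32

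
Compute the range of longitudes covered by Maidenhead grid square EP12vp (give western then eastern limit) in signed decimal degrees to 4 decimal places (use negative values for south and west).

-96.2500, -96.1667

Field E=4, P=15: +4·20° lon, +15·10° lat → SW at lon -100°, lat 60°.
Square 1, 2: +1·2° lon, +2·1° lat → SW at lon -98°, lat 62°.
Subsquare v=21, p=15: +21·0.0833333° lon, +15·0.0416667° lat → SW at lon -96.25°, lat 62.625°.
Cell spans 0.0833333° lon × 0.0416667° lat.
west -96.2500, east -96.1667.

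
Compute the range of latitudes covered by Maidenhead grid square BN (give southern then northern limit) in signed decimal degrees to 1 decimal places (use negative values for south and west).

40.0, 50.0

Field B=1, N=13: +1·20° lon, +13·10° lat → SW at lon -160°, lat 40°.
Cell spans 20° lon × 10° lat.
south 40.0, north 50.0.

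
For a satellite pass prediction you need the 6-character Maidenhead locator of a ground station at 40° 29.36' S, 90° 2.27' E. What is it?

Offset from 180°W / 90°S: lon 270.0378°, lat 49.5107°.
Field: 270.0378/20 → 13 → N, 49.5107/10 → 4 → E; chars NE.
Square: 10.0378/2 → 5, 9.5107/1 → 9; chars 59.
Subsquare: 0.0378/0.0833333 → 0 → a, 0.5107/0.0416667 → 12 → m; chars am.

NE59am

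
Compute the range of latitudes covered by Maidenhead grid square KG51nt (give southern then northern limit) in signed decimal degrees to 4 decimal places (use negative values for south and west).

Field K=10, G=6: +10·20° lon, +6·10° lat → SW at lon 20°, lat -30°.
Square 5, 1: +5·2° lon, +1·1° lat → SW at lon 30°, lat -29°.
Subsquare n=13, t=19: +13·0.0833333° lon, +19·0.0416667° lat → SW at lon 31.0833°, lat -28.2083°.
Cell spans 0.0833333° lon × 0.0416667° lat.
south -28.2083, north -28.1667.

-28.2083, -28.1667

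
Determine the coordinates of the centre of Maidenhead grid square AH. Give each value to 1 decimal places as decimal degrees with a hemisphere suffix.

15.0° S, 170.0° W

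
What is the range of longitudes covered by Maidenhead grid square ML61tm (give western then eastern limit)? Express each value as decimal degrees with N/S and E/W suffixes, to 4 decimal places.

Field M=12, L=11: +12·20° lon, +11·10° lat → SW at lon 60°, lat 20°.
Square 6, 1: +6·2° lon, +1·1° lat → SW at lon 72°, lat 21°.
Subsquare t=19, m=12: +19·0.0833333° lon, +12·0.0416667° lat → SW at lon 73.5833°, lat 21.5°.
Cell spans 0.0833333° lon × 0.0416667° lat.
west 73.5833° E, east 73.6667° E.

73.5833° E, 73.6667° E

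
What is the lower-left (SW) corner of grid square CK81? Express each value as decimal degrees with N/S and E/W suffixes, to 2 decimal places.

Field C=2, K=10: +2·20° lon, +10·10° lat → SW at lon -140°, lat 10°.
Square 8, 1: +8·2° lon, +1·1° lat → SW at lon -124°, lat 11°.
latitude 11.00° N, longitude 124.00° W.

11.00° N, 124.00° W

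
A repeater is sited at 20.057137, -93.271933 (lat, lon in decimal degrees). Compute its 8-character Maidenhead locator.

Add 180° to longitude and 90° to latitude: 86.72807, 110.05714.
Field: 86.72807/20 → 4 → E, 110.05714/10 → 11 → L; chars EL.
Square: 6.72807/2 → 3, 0.05714/1 → 0; chars 30.
Subsquare: 0.72807/0.0833333 → 8 → i, 0.05714/0.0416667 → 1 → b; chars ib.
Extended square: 0.06140/0.00833333 → 7, 0.01547/0.00416667 → 3; chars 73.

EL30ib73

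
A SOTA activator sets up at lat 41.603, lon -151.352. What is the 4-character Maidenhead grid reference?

BN41

Shift to the Maidenhead origin (180°W, 90°S): lon 28.65, lat 131.60.
Field: 28.65/20 → 1 → B, 131.60/10 → 13 → N; chars BN.
Square: 8.65/2 → 4, 1.60/1 → 1; chars 41.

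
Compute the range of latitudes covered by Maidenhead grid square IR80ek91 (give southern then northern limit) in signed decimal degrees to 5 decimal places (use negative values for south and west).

Field I=8, R=17: +8·20° lon, +17·10° lat → SW at lon -20°, lat 80°.
Square 8, 0: +8·2° lon, +0·1° lat → SW at lon -4°, lat 80°.
Subsquare e=4, k=10: +4·0.0833333° lon, +10·0.0416667° lat → SW at lon -3.66667°, lat 80.4167°.
Extended square 9, 1: +9·0.00833333° lon, +1·0.00416667° lat → SW at lon -3.59167°, lat 80.4208°.
Cell spans 0.00833333° lon × 0.00416667° lat.
south 80.42083, north 80.42500.

80.42083, 80.42500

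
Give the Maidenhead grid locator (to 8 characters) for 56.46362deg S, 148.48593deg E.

Shift to the Maidenhead origin (180°W, 90°S): lon 328.48593, lat 33.53638.
Field: lon ⌊328.48593/20⌋ = 16 → Q; lat ⌊33.53638/10⌋ = 3 → D.
Square: lon ⌊8.48593/2⌋ = 4; lat ⌊3.53638/1⌋ = 3.
Subsquare: lon ⌊0.48593/0.0833333⌋ = 5 → f; lat ⌊0.53638/0.0416667⌋ = 12 → m.
Extended square: lon ⌊0.06926/0.00833333⌋ = 8; lat ⌊0.03638/0.00416667⌋ = 8.

QD43fm88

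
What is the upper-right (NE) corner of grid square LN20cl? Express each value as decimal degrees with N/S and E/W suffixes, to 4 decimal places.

Field L=11, N=13: +11·20° lon, +13·10° lat → SW at lon 40°, lat 40°.
Square 2, 0: +2·2° lon, +0·1° lat → SW at lon 44°, lat 40°.
Subsquare c=2, l=11: +2·0.0833333° lon, +11·0.0416667° lat → SW at lon 44.1667°, lat 40.4583°.
Cell spans 0.0833333° lon × 0.0416667° lat. NE corner is SW corner plus one full cell.
latitude 40.5000° N, longitude 44.2500° E.

40.5000° N, 44.2500° E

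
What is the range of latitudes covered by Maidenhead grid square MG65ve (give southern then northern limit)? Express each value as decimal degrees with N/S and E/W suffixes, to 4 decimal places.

24.8333° S, 24.7917° S

Field M=12, G=6: +12·20° lon, +6·10° lat → SW at lon 60°, lat -30°.
Square 6, 5: +6·2° lon, +5·1° lat → SW at lon 72°, lat -25°.
Subsquare v=21, e=4: +21·0.0833333° lon, +4·0.0416667° lat → SW at lon 73.75°, lat -24.8333°.
Cell spans 0.0833333° lon × 0.0416667° lat.
south 24.8333° S, north 24.7917° S.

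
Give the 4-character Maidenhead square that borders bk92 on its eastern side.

CK02

Longitude square 9; +1 → 10, wraps to 0, carry into field.
Longitude field B = 1; +1 → 2 = C.
The latitude characters are unchanged.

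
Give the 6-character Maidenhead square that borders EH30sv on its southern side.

Latitude subsquare v = 21; −1 → 20 = u.
The longitude characters are unchanged.

EH30su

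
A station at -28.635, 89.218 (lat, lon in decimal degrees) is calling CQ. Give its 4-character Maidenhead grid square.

Shift to the Maidenhead origin (180°W, 90°S): lon 269.22, lat 61.36.
Field: lon ⌊269.22/20⌋ = 13 → N; lat ⌊61.36/10⌋ = 6 → G.
Square: lon ⌊9.22/2⌋ = 4; lat ⌊1.36/1⌋ = 1.

NG41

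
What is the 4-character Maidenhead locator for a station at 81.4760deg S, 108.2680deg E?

OA48

Offset from 180°W / 90°S: lon 288.27°, lat 8.52°.
Field: 288.27/20 → 14 → O, 8.52/10 → 0 → A; chars OA.
Square: 8.27/2 → 4, 8.52/1 → 8; chars 48.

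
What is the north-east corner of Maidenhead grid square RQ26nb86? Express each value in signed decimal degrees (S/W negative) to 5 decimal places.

76.07083, 165.15833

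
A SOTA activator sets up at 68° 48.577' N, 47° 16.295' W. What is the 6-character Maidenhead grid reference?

Add 180° to longitude and 90° to latitude: 132.7284, 158.8096.
Field: 132.7284/20 → 6 → G, 158.8096/10 → 15 → P; chars GP.
Square: 12.7284/2 → 6, 8.8096/1 → 8; chars 68.
Subsquare: 0.7284/0.0833333 → 8 → i, 0.8096/0.0416667 → 19 → t; chars it.

GP68it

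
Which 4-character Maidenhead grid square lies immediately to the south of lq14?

LQ13

Latitude square 4; −1 → 3.
The longitude characters are unchanged.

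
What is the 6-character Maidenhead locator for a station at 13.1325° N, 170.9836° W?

AK43md

Offset from 180°W / 90°S: lon 9.0164°, lat 103.1325°.
Field (20°×10°, letters A–R): 9.0164/20 → 0 → A, 103.1325/10 → 10 → K; chars AK.
Square (2°×1°, digits 0–9): 9.0164/2 → 4, 3.1325/1 → 3; chars 43.
Subsquare (5′×2.5′, letters a–x): 1.0164/0.0833333 → 12 → m, 0.1325/0.0416667 → 3 → d; chars md.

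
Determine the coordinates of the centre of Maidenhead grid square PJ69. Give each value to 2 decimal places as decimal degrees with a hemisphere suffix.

9.50° N, 133.00° E

Field P=15, J=9: +15·20° lon, +9·10° lat → SW at lon 120°, lat 0°.
Square 6, 9: +6·2° lon, +9·1° lat → SW at lon 132°, lat 9°.
Cell spans 2° lon × 1° lat. Centre is SW corner plus half of each.
latitude 9.50° N, longitude 133.00° E.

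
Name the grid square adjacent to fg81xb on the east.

Longitude subsquare x = 23; +1 → 24, wraps to 0 = a, carry into square.
Longitude square 8; +1 → 9.
The latitude characters are unchanged.

FG91ab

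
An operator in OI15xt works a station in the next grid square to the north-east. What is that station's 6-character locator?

OI25au

Longitude subsquare x = 23; +1 → 24, wraps to 0 = a, carry into square.
Longitude square 1; +1 → 2.
Latitude subsquare t = 19; +1 → 20 = u.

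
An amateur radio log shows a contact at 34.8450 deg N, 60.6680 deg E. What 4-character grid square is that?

Add 180° to longitude and 90° to latitude: 240.67, 124.84.
Field (20°×10°, letters A–R): 240.67/20 → 12 → M, 124.84/10 → 12 → M; chars MM.
Square (2°×1°, digits 0–9): 0.67/2 → 0, 4.84/1 → 4; chars 04.

MM04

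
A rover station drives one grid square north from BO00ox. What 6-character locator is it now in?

BO01oa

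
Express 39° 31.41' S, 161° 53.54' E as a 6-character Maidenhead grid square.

Offset from 180°W / 90°S: lon 341.8923°, lat 50.4765°.
Field: 341.8923/20 → 17 → R, 50.4765/10 → 5 → F; chars RF.
Square: 1.8923/2 → 0, 0.4765/1 → 0; chars 00.
Subsquare: 1.8923/0.0833333 → 22 → w, 0.4765/0.0416667 → 11 → l; chars wl.

RF00wl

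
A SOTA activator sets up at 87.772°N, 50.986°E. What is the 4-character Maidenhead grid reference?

LR57

Offset from 180°W / 90°S: lon 230.99°, lat 177.77°.
Field: lon ⌊230.99/20⌋ = 11 → L; lat ⌊177.77/10⌋ = 17 → R.
Square: lon ⌊10.99/2⌋ = 5; lat ⌊7.77/1⌋ = 7.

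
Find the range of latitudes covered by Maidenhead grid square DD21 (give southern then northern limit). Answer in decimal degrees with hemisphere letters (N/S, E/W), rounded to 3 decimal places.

59.000° S, 58.000° S

Field D=3, D=3: +3·20° lon, +3·10° lat → SW at lon -120°, lat -60°.
Square 2, 1: +2·2° lon, +1·1° lat → SW at lon -116°, lat -59°.
Cell spans 2° lon × 1° lat.
south 59.000° S, north 58.000° S.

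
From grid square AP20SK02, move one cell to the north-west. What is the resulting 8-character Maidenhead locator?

Longitude extended square 0; −1 → -1, wraps to 9, carry into subsquare.
Longitude subsquare s = 18; −1 → 17 = r.
Latitude extended square 2; +1 → 3.

AP20rk93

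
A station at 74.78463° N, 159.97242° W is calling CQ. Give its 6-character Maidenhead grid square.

Shift to the Maidenhead origin (180°W, 90°S): lon 20.0276, lat 164.7846.
Field: 20.0276/20 → 1 → B, 164.7846/10 → 16 → Q; chars BQ.
Square: 0.0276/2 → 0, 4.7846/1 → 4; chars 04.
Subsquare: 0.0276/0.0833333 → 0 → a, 0.7846/0.0416667 → 18 → s; chars as.

BQ04as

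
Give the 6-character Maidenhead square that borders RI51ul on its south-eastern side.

Longitude subsquare u = 20; +1 → 21 = v.
Latitude subsquare l = 11; −1 → 10 = k.

RI51vk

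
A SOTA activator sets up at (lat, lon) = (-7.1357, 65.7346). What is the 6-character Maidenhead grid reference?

Add 180° to longitude and 90° to latitude: 245.7346, 82.8643.
Field: 245.7346/20 → 12 → M, 82.8643/10 → 8 → I; chars MI.
Square: 5.7346/2 → 2, 2.8643/1 → 2; chars 22.
Subsquare: 1.7346/0.0833333 → 20 → u, 0.8643/0.0416667 → 20 → u; chars uu.

MI22uu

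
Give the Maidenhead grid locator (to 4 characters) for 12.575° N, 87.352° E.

NK32

Add 180° to longitude and 90° to latitude: 267.35, 102.58.
Field: 267.35/20 → 13 → N, 102.58/10 → 10 → K; chars NK.
Square: 7.35/2 → 3, 2.58/1 → 2; chars 32.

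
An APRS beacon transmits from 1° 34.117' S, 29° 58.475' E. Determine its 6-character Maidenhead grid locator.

Shift to the Maidenhead origin (180°W, 90°S): lon 209.9746, lat 88.4314.
Field (20°×10°, letters A–R): lon ⌊209.9746/20⌋ = 10 → K; lat ⌊88.4314/10⌋ = 8 → I.
Square (2°×1°, digits 0–9): lon ⌊9.9746/2⌋ = 4; lat ⌊8.4314/1⌋ = 8.
Subsquare (5′×2.5′, letters a–x): lon ⌊1.9746/0.0833333⌋ = 23 → x; lat ⌊0.4314/0.0416667⌋ = 10 → k.

KI48xk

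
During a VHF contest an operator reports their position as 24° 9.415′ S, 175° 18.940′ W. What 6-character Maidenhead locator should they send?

Offset from 180°W / 90°S: lon 4.6843°, lat 65.8431°.
Field: 4.6843/20 → 0 → A, 65.8431/10 → 6 → G; chars AG.
Square: 4.6843/2 → 2, 5.8431/1 → 5; chars 25.
Subsquare: 0.6843/0.0833333 → 8 → i, 0.8431/0.0416667 → 20 → u; chars iu.

AG25iu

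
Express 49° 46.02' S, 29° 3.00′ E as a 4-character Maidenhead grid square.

Offset from 180°W / 90°S: lon 209.05°, lat 40.23°.
Field: 209.05/20 → 10 → K, 40.23/10 → 4 → E; chars KE.
Square: 9.05/2 → 4, 0.23/1 → 0; chars 40.

KE40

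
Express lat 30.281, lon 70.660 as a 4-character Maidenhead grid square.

Offset from 180°W / 90°S: lon 250.66°, lat 120.28°.
Field: lon ⌊250.66/20⌋ = 12 → M; lat ⌊120.28/10⌋ = 12 → M.
Square: lon ⌊10.66/2⌋ = 5; lat ⌊0.28/1⌋ = 0.

MM50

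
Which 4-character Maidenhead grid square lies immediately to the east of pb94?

QB04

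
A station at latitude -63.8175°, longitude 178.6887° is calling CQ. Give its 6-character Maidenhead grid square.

RC96ie

Add 180° to longitude and 90° to latitude: 358.6887, 26.1825.
Field: 358.6887/20 → 17 → R, 26.1825/10 → 2 → C; chars RC.
Square: 18.6887/2 → 9, 6.1825/1 → 6; chars 96.
Subsquare: 0.6887/0.0833333 → 8 → i, 0.1825/0.0416667 → 4 → e; chars ie.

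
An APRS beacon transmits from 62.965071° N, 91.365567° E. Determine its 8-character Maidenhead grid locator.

Add 180° to longitude and 90° to latitude: 271.36557, 152.96507.
Field: 271.36557/20 → 13 → N, 152.96507/10 → 15 → P; chars NP.
Square: 11.36557/2 → 5, 2.96507/1 → 2; chars 52.
Subsquare: 1.36557/0.0833333 → 16 → q, 0.96507/0.0416667 → 23 → x; chars qx.
Extended square: 0.03223/0.00833333 → 3, 0.00674/0.00416667 → 1; chars 31.

NP52qx31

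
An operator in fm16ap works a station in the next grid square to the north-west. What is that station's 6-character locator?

Longitude subsquare a = 0; −1 → -1, wraps to 23 = x, carry into square.
Longitude square 1; −1 → 0.
Latitude subsquare p = 15; +1 → 16 = q.

FM06xq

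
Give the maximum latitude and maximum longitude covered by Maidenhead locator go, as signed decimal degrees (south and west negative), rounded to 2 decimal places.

Field G=6, O=14: +6·20° lon, +14·10° lat → SW at lon -60°, lat 50°.
Cell spans 20° lon × 10° lat. NE corner is SW corner plus one full cell.
latitude 60.00, longitude -40.00.

60.00, -40.00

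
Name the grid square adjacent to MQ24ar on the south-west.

Longitude subsquare a = 0; −1 → -1, wraps to 23 = x, carry into square.
Longitude square 2; −1 → 1.
Latitude subsquare r = 17; −1 → 16 = q.

MQ14xq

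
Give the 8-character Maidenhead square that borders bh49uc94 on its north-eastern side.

BH49vc05

Longitude extended square 9; +1 → 10, wraps to 0, carry into subsquare.
Longitude subsquare u = 20; +1 → 21 = v.
Latitude extended square 4; +1 → 5.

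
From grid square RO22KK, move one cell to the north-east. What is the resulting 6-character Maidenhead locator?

RO22ll

Longitude subsquare k = 10; +1 → 11 = l.
Latitude subsquare k = 10; +1 → 11 = l.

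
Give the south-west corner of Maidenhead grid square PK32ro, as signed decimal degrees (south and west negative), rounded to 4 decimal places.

12.5833, 127.4167

Field P=15, K=10: +15·20° lon, +10·10° lat → SW at lon 120°, lat 10°.
Square 3, 2: +3·2° lon, +2·1° lat → SW at lon 126°, lat 12°.
Subsquare r=17, o=14: +17·0.0833333° lon, +14·0.0416667° lat → SW at lon 127.417°, lat 12.5833°.
latitude 12.5833, longitude 127.4167.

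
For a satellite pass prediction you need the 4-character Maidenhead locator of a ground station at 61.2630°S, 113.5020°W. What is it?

DC38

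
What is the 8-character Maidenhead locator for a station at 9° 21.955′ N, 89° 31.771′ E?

Offset from 180°W / 90°S: lon 269.52952°, lat 99.36592°.
Field (20°×10°, letters A–R): 269.52952/20 → 13 → N, 99.36592/10 → 9 → J; chars NJ.
Square (2°×1°, digits 0–9): 9.52952/2 → 4, 9.36592/1 → 9; chars 49.
Subsquare (5′×2.5′, letters a–x): 1.52952/0.0833333 → 18 → s, 0.36592/0.0416667 → 8 → i; chars si.
Extended square (30″×15″, digits 0–9): 0.02952/0.00833333 → 3, 0.03258/0.00416667 → 7; chars 37.

NJ49si37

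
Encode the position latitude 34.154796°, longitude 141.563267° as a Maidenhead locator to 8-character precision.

Shift to the Maidenhead origin (180°W, 90°S): lon 321.56327, lat 124.15480.
Field: lon ⌊321.56327/20⌋ = 16 → Q; lat ⌊124.15480/10⌋ = 12 → M.
Square: lon ⌊1.56327/2⌋ = 0; lat ⌊4.15480/1⌋ = 4.
Subsquare: lon ⌊1.56327/0.0833333⌋ = 18 → s; lat ⌊0.15480/0.0416667⌋ = 3 → d.
Extended square: lon ⌊0.06327/0.00833333⌋ = 7; lat ⌊0.02980/0.00416667⌋ = 7.

QM04sd77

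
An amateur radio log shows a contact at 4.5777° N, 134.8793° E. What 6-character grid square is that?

Offset from 180°W / 90°S: lon 314.8793°, lat 94.5777°.
Field: 314.8793/20 → 15 → P, 94.5777/10 → 9 → J; chars PJ.
Square: 14.8793/2 → 7, 4.5777/1 → 4; chars 74.
Subsquare: 0.8793/0.0833333 → 10 → k, 0.5777/0.0416667 → 13 → n; chars kn.

PJ74kn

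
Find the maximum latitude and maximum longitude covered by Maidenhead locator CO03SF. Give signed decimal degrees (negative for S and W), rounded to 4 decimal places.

Field C=2, O=14: +2·20° lon, +14·10° lat → SW at lon -140°, lat 50°.
Square 0, 3: +0·2° lon, +3·1° lat → SW at lon -140°, lat 53°.
Subsquare s=18, f=5: +18·0.0833333° lon, +5·0.0416667° lat → SW at lon -138.5°, lat 53.2083°.
Cell spans 0.0833333° lon × 0.0416667° lat. NE corner is SW corner plus one full cell.
latitude 53.2500, longitude -138.4167.

53.2500, -138.4167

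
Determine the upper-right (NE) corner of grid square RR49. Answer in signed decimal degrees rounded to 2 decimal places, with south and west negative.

Field R=17, R=17: +17·20° lon, +17·10° lat → SW at lon 160°, lat 80°.
Square 4, 9: +4·2° lon, +9·1° lat → SW at lon 168°, lat 89°.
Cell spans 2° lon × 1° lat. NE corner is SW corner plus one full cell.
latitude 90.00, longitude 170.00.

90.00, 170.00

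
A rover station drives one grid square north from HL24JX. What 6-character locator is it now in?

HL25ja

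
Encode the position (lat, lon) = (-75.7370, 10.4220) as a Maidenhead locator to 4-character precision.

Offset from 180°W / 90°S: lon 190.42°, lat 14.26°.
Field: lon ⌊190.42/20⌋ = 9 → J; lat ⌊14.26/10⌋ = 1 → B.
Square: lon ⌊10.42/2⌋ = 5; lat ⌊4.26/1⌋ = 4.

JB54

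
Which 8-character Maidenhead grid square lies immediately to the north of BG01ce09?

BG01cf00

Latitude extended square 9; +1 → 10, wraps to 0, carry into subsquare.
Latitude subsquare e = 4; +1 → 5 = f.
The longitude characters are unchanged.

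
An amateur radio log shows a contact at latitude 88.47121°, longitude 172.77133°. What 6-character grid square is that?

RR68jl

Offset from 180°W / 90°S: lon 352.7713°, lat 178.4712°.
Field: lon ⌊352.7713/20⌋ = 17 → R; lat ⌊178.4712/10⌋ = 17 → R.
Square: lon ⌊12.7713/2⌋ = 6; lat ⌊8.4712/1⌋ = 8.
Subsquare: lon ⌊0.7713/0.0833333⌋ = 9 → j; lat ⌊0.4712/0.0416667⌋ = 11 → l.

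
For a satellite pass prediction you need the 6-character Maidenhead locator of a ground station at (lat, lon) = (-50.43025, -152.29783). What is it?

Shift to the Maidenhead origin (180°W, 90°S): lon 27.7022, lat 39.5697.
Field (20°×10°, letters A–R): 27.7022/20 → 1 → B, 39.5697/10 → 3 → D; chars BD.
Square (2°×1°, digits 0–9): 7.7022/2 → 3, 9.5697/1 → 9; chars 39.
Subsquare (5′×2.5′, letters a–x): 1.7022/0.0833333 → 20 → u, 0.5697/0.0416667 → 13 → n; chars un.

BD39un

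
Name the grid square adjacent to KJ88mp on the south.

KJ88mo

Latitude subsquare p = 15; −1 → 14 = o.
The longitude characters are unchanged.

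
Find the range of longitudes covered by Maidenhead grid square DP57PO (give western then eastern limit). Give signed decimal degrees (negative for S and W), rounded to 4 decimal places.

Field D=3, P=15: +3·20° lon, +15·10° lat → SW at lon -120°, lat 60°.
Square 5, 7: +5·2° lon, +7·1° lat → SW at lon -110°, lat 67°.
Subsquare p=15, o=14: +15·0.0833333° lon, +14·0.0416667° lat → SW at lon -108.75°, lat 67.5833°.
Cell spans 0.0833333° lon × 0.0416667° lat.
west -108.7500, east -108.6667.

-108.7500, -108.6667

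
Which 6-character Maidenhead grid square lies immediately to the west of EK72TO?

EK72so

Longitude subsquare t = 19; −1 → 18 = s.
The latitude characters are unchanged.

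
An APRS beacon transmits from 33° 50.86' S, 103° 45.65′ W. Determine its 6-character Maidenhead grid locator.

Offset from 180°W / 90°S: lon 76.2392°, lat 56.1523°.
Field: 76.2392/20 → 3 → D, 56.1523/10 → 5 → F; chars DF.
Square: 16.2392/2 → 8, 6.1523/1 → 6; chars 86.
Subsquare: 0.2392/0.0833333 → 2 → c, 0.1523/0.0416667 → 3 → d; chars cd.

DF86cd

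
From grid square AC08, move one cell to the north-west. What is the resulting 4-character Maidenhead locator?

RC99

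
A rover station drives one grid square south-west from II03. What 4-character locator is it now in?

HI92

Longitude square 0; −1 → -1, wraps to 9, carry into field.
Longitude field I = 8; −1 → 7 = H.
Latitude square 3; −1 → 2.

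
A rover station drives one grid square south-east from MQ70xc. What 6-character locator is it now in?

MQ80ab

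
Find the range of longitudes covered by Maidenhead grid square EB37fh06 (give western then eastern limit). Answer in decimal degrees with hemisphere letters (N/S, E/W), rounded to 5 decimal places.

Field E=4, B=1: +4·20° lon, +1·10° lat → SW at lon -100°, lat -80°.
Square 3, 7: +3·2° lon, +7·1° lat → SW at lon -94°, lat -73°.
Subsquare f=5, h=7: +5·0.0833333° lon, +7·0.0416667° lat → SW at lon -93.5833°, lat -72.7083°.
Extended square 0, 6: +0·0.00833333° lon, +6·0.00416667° lat → SW at lon -93.5833°, lat -72.6833°.
Cell spans 0.00833333° lon × 0.00416667° lat.
west 93.58333° W, east 93.57500° W.

93.58333° W, 93.57500° W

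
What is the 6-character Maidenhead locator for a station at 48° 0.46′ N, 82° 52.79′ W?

EN88na

Shift to the Maidenhead origin (180°W, 90°S): lon 97.1202, lat 138.0077.
Field (20°×10°, letters A–R): 97.1202/20 → 4 → E, 138.0077/10 → 13 → N; chars EN.
Square (2°×1°, digits 0–9): 17.1202/2 → 8, 8.0077/1 → 8; chars 88.
Subsquare (5′×2.5′, letters a–x): 1.1202/0.0833333 → 13 → n, 0.0077/0.0416667 → 0 → a; chars na.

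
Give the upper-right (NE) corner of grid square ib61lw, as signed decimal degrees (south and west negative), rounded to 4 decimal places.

-78.0417, -7.0000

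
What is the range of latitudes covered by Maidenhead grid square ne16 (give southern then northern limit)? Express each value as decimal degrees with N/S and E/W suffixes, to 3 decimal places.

44.000° S, 43.000° S

Field N=13, E=4: +13·20° lon, +4·10° lat → SW at lon 80°, lat -50°.
Square 1, 6: +1·2° lon, +6·1° lat → SW at lon 82°, lat -44°.
Cell spans 2° lon × 1° lat.
south 44.000° S, north 43.000° S.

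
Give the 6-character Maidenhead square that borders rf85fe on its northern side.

RF85ff

Latitude subsquare e = 4; +1 → 5 = f.
The longitude characters are unchanged.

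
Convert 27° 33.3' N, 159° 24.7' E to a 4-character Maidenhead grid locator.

QL97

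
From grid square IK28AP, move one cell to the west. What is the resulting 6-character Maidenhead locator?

IK18xp

Longitude subsquare a = 0; −1 → -1, wraps to 23 = x, carry into square.
Longitude square 2; −1 → 1.
The latitude characters are unchanged.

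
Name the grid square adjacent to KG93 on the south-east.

LG02

Longitude square 9; +1 → 10, wraps to 0, carry into field.
Longitude field K = 10; +1 → 11 = L.
Latitude square 3; −1 → 2.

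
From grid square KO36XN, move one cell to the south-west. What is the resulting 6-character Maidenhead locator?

KO36wm

Longitude subsquare x = 23; −1 → 22 = w.
Latitude subsquare n = 13; −1 → 12 = m.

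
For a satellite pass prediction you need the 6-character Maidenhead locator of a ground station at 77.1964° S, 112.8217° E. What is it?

OB62jt

Offset from 180°W / 90°S: lon 292.8217°, lat 12.8036°.
Field: 292.8217/20 → 14 → O, 12.8036/10 → 1 → B; chars OB.
Square: 12.8217/2 → 6, 2.8036/1 → 2; chars 62.
Subsquare: 0.8217/0.0833333 → 9 → j, 0.8036/0.0416667 → 19 → t; chars jt.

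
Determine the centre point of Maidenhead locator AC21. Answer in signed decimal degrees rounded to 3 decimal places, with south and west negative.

Field A=0, C=2: +0·20° lon, +2·10° lat → SW at lon -180°, lat -70°.
Square 2, 1: +2·2° lon, +1·1° lat → SW at lon -176°, lat -69°.
Cell spans 2° lon × 1° lat. Centre is SW corner plus half of each.
latitude -68.500, longitude -175.000.

-68.500, -175.000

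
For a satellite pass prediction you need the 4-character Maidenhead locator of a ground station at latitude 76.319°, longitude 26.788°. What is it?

Add 180° to longitude and 90° to latitude: 206.79, 166.32.
Field (20°×10°, letters A–R): 206.79/20 → 10 → K, 166.32/10 → 16 → Q; chars KQ.
Square (2°×1°, digits 0–9): 6.79/2 → 3, 6.32/1 → 6; chars 36.

KQ36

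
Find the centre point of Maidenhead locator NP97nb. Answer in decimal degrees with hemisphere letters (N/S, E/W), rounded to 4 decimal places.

67.0625° N, 99.1250° E

Field N=13, P=15: +13·20° lon, +15·10° lat → SW at lon 80°, lat 60°.
Square 9, 7: +9·2° lon, +7·1° lat → SW at lon 98°, lat 67°.
Subsquare n=13, b=1: +13·0.0833333° lon, +1·0.0416667° lat → SW at lon 99.0833°, lat 67.0417°.
Cell spans 0.0833333° lon × 0.0416667° lat. Centre is SW corner plus half of each.
latitude 67.0625° N, longitude 99.1250° E.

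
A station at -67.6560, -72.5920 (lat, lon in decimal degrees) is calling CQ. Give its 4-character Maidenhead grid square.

Add 180° to longitude and 90° to latitude: 107.41, 22.34.
Field (20°×10°, letters A–R): lon ⌊107.41/20⌋ = 5 → F; lat ⌊22.34/10⌋ = 2 → C.
Square (2°×1°, digits 0–9): lon ⌊7.41/2⌋ = 3; lat ⌊2.34/1⌋ = 2.

FC32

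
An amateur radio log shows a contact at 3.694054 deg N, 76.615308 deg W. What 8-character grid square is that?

Offset from 180°W / 90°S: lon 103.38469°, lat 93.69405°.
Field: lon ⌊103.38469/20⌋ = 5 → F; lat ⌊93.69405/10⌋ = 9 → J.
Square: lon ⌊3.38469/2⌋ = 1; lat ⌊3.69405/1⌋ = 3.
Subsquare: lon ⌊1.38469/0.0833333⌋ = 16 → q; lat ⌊0.69405/0.0416667⌋ = 16 → q.
Extended square: lon ⌊0.05136/0.00833333⌋ = 6; lat ⌊0.02739/0.00416667⌋ = 6.

FJ13qq66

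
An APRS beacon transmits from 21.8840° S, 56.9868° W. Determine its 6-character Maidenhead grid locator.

Offset from 180°W / 90°S: lon 123.0132°, lat 68.1160°.
Field: 123.0132/20 → 6 → G, 68.1160/10 → 6 → G; chars GG.
Square: 3.0132/2 → 1, 8.1160/1 → 8; chars 18.
Subsquare: 1.0132/0.0833333 → 12 → m, 0.1160/0.0416667 → 2 → c; chars mc.

GG18mc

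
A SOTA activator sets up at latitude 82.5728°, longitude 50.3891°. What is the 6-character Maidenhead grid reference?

LR52en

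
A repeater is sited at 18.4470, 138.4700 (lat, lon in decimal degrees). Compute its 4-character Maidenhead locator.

Add 180° to longitude and 90° to latitude: 318.47, 108.45.
Field: lon ⌊318.47/20⌋ = 15 → P; lat ⌊108.45/10⌋ = 10 → K.
Square: lon ⌊18.47/2⌋ = 9; lat ⌊8.45/1⌋ = 8.

PK98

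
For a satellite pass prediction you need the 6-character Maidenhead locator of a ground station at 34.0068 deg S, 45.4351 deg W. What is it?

GF75gx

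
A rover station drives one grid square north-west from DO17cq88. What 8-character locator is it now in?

DO17cq79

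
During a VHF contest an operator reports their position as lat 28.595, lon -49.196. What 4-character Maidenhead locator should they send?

Offset from 180°W / 90°S: lon 130.80°, lat 118.59°.
Field (20°×10°, letters A–R): lon ⌊130.80/20⌋ = 6 → G; lat ⌊118.59/10⌋ = 11 → L.
Square (2°×1°, digits 0–9): lon ⌊10.80/2⌋ = 5; lat ⌊8.59/1⌋ = 8.

GL58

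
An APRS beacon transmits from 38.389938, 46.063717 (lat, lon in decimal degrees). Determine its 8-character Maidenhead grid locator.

LM38aj73

Shift to the Maidenhead origin (180°W, 90°S): lon 226.06372, lat 128.38994.
Field: lon ⌊226.06372/20⌋ = 11 → L; lat ⌊128.38994/10⌋ = 12 → M.
Square: lon ⌊6.06372/2⌋ = 3; lat ⌊8.38994/1⌋ = 8.
Subsquare: lon ⌊0.06372/0.0833333⌋ = 0 → a; lat ⌊0.38994/0.0416667⌋ = 9 → j.
Extended square: lon ⌊0.06372/0.00833333⌋ = 7; lat ⌊0.01494/0.00416667⌋ = 3.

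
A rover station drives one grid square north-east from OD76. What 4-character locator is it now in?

OD87

Longitude square 7; +1 → 8.
Latitude square 6; +1 → 7.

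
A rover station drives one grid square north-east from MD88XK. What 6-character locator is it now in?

MD98al

Longitude subsquare x = 23; +1 → 24, wraps to 0 = a, carry into square.
Longitude square 8; +1 → 9.
Latitude subsquare k = 10; +1 → 11 = l.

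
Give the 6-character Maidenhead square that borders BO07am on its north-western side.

AO97xn

Longitude subsquare a = 0; −1 → -1, wraps to 23 = x, carry into square.
Longitude square 0; −1 → -1, wraps to 9, carry into field.
Longitude field B = 1; −1 → 0 = A.
Latitude subsquare m = 12; +1 → 13 = n.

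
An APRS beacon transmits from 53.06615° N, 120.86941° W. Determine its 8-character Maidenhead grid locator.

Shift to the Maidenhead origin (180°W, 90°S): lon 59.13059, lat 143.06615.
Field (20°×10°, letters A–R): lon ⌊59.13059/20⌋ = 2 → C; lat ⌊143.06615/10⌋ = 14 → O.
Square (2°×1°, digits 0–9): lon ⌊19.13059/2⌋ = 9; lat ⌊3.06615/1⌋ = 3.
Subsquare (5′×2.5′, letters a–x): lon ⌊1.13059/0.0833333⌋ = 13 → n; lat ⌊0.06615/0.0416667⌋ = 1 → b.
Extended square (30″×15″, digits 0–9): lon ⌊0.04726/0.00833333⌋ = 5; lat ⌊0.02448/0.00416667⌋ = 5.

CO93nb55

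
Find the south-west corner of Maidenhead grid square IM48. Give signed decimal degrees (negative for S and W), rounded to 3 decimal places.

38.000, -12.000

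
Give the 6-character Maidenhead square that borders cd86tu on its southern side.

CD86tt

Latitude subsquare u = 20; −1 → 19 = t.
The longitude characters are unchanged.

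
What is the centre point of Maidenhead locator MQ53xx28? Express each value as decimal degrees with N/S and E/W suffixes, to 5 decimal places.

73.99375° N, 71.93750° E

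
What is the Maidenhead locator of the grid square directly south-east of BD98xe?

CD08ad

Longitude subsquare x = 23; +1 → 24, wraps to 0 = a, carry into square.
Longitude square 9; +1 → 10, wraps to 0, carry into field.
Longitude field B = 1; +1 → 2 = C.
Latitude subsquare e = 4; −1 → 3 = d.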